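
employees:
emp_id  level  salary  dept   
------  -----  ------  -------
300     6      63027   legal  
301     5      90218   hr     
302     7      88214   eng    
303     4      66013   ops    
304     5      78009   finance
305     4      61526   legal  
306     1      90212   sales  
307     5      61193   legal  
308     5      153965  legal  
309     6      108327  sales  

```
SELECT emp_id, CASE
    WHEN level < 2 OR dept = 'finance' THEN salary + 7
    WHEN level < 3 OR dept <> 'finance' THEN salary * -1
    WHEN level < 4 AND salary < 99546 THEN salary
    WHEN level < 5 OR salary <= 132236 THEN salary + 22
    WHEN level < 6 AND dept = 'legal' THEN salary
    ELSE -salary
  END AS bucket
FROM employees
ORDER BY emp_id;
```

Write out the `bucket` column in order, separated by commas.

emp_id=300: level < 3 OR dept <> 'finance' → -63027
emp_id=301: level < 3 OR dept <> 'finance' → -90218
emp_id=302: level < 3 OR dept <> 'finance' → -88214
emp_id=303: level < 3 OR dept <> 'finance' → -66013
emp_id=304: level < 2 OR dept = 'finance' → 78016
emp_id=305: level < 3 OR dept <> 'finance' → -61526
emp_id=306: level < 2 OR dept = 'finance' → 90219
emp_id=307: level < 3 OR dept <> 'finance' → -61193
emp_id=308: level < 3 OR dept <> 'finance' → -153965
emp_id=309: level < 3 OR dept <> 'finance' → -108327

-63027, -90218, -88214, -66013, 78016, -61526, 90219, -61193, -153965, -108327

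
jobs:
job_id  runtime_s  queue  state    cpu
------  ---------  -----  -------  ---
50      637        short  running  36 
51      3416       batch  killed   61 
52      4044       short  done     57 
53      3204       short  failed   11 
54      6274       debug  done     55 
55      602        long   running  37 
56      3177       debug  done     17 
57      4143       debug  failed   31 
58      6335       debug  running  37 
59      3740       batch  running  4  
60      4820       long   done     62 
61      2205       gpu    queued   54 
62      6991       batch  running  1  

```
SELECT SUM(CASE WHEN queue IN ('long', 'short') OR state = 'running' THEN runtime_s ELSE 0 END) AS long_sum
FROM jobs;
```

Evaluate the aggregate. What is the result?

job_id=50: ✓ → 637
job_id=51: ✗
job_id=52: ✓ → 4044
job_id=53: ✓ → 3204
job_id=54: ✗
job_id=55: ✓ → 602
job_id=56: ✗
job_id=57: ✗
job_id=58: ✓ → 6335
job_id=59: ✓ → 3740
job_id=60: ✓ → 4820
job_id=61: ✗
job_id=62: ✓ → 6991
long_sum = 637 + 4044 + 3204 + 602 + 6335 + 3740 + 4820 + 6991 = 30373

30373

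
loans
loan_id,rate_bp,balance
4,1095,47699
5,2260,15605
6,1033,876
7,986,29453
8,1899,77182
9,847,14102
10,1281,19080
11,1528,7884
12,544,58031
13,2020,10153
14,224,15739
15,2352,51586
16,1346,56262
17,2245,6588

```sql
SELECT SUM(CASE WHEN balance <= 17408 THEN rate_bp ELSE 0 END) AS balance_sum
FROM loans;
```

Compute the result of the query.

loan_id=4: ✗
loan_id=5: ✓ → 2260
loan_id=6: ✓ → 1033
loan_id=7: ✗
loan_id=8: ✗
loan_id=9: ✓ → 847
loan_id=10: ✗
loan_id=11: ✓ → 1528
loan_id=12: ✗
loan_id=13: ✓ → 2020
loan_id=14: ✓ → 224
loan_id=15: ✗
loan_id=16: ✗
loan_id=17: ✓ → 2245
balance_sum = 2260 + 1033 + 847 + 1528 + 2020 + 224 + 2245 = 10157

10157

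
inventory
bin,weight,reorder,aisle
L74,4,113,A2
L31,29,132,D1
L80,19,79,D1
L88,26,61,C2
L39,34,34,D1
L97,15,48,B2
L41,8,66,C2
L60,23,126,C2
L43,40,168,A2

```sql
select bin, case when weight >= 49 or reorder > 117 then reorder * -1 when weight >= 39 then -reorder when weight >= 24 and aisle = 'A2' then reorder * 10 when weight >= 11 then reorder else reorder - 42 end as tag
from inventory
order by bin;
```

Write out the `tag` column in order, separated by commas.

-132, 34, 24, -168, -126, 71, 79, 61, 48

bin=L31: weight >= 49 or reorder > 117 → -132
bin=L39: weight >= 11 → 34
bin=L41: ELSE → 24
bin=L43: weight >= 49 or reorder > 117 → -168
bin=L60: weight >= 49 or reorder > 117 → -126
bin=L74: ELSE → 71
bin=L80: weight >= 11 → 79
bin=L88: weight >= 11 → 61
bin=L97: weight >= 11 → 48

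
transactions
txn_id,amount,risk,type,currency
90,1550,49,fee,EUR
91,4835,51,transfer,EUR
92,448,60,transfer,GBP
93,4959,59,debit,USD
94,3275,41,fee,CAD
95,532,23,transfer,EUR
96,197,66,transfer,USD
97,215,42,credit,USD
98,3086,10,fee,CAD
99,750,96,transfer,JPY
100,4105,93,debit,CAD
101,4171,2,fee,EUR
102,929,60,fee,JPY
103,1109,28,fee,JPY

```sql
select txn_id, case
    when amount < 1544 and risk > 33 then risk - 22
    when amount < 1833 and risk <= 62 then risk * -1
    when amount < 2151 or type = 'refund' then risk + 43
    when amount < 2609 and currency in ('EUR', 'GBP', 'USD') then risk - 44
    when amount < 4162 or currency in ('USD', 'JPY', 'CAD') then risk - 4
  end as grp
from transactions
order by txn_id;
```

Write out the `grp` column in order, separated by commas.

-49, NULL, 38, 55, 37, -23, 44, 20, 6, 74, 89, NULL, 38, -28

txn_id=90: amount < 1833 and risk <= 62 → -49
txn_id=91: (no match → NULL) → NULL
txn_id=92: amount < 1544 and risk > 33 → 38
txn_id=93: amount < 4162 or currency in ('USD', 'JPY', 'CAD') → 55
txn_id=94: amount < 4162 or currency in ('USD', 'JPY', 'CAD') → 37
txn_id=95: amount < 1833 and risk <= 62 → -23
txn_id=96: amount < 1544 and risk > 33 → 44
txn_id=97: amount < 1544 and risk > 33 → 20
txn_id=98: amount < 4162 or currency in ('USD', 'JPY', 'CAD') → 6
txn_id=99: amount < 1544 and risk > 33 → 74
txn_id=100: amount < 4162 or currency in ('USD', 'JPY', 'CAD') → 89
txn_id=101: (no match → NULL) → NULL
txn_id=102: amount < 1544 and risk > 33 → 38
txn_id=103: amount < 1833 and risk <= 62 → -28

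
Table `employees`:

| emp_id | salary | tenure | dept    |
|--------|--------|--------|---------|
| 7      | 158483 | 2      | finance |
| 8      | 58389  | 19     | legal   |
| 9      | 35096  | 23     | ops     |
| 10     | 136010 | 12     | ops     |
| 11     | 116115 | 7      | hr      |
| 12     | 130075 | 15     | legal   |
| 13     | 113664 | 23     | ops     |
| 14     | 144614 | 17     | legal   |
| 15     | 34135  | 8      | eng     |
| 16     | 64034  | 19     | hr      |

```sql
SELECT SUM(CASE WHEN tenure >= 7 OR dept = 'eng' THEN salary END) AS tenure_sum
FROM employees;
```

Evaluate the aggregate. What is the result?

emp_id=7: ✗
emp_id=8: ✓ → 58389
emp_id=9: ✓ → 35096
emp_id=10: ✓ → 136010
emp_id=11: ✓ → 116115
emp_id=12: ✓ → 130075
emp_id=13: ✓ → 113664
emp_id=14: ✓ → 144614
emp_id=15: ✓ → 34135
emp_id=16: ✓ → 64034
tenure_sum = 58389 + 35096 + 136010 + 116115 + 130075 + 113664 + 144614 + 34135 + 64034 = 832132

832132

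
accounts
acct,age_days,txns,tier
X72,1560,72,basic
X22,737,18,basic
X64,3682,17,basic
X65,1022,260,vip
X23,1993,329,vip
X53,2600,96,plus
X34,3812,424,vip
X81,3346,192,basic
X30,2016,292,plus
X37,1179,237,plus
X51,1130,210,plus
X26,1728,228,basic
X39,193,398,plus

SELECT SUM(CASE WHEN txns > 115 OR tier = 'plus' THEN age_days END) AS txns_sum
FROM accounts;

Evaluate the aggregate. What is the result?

19019

acct=X72: ✗
acct=X22: ✗
acct=X64: ✗
acct=X65: ✓ → 1022
acct=X23: ✓ → 1993
acct=X53: ✓ → 2600
acct=X34: ✓ → 3812
acct=X81: ✓ → 3346
acct=X30: ✓ → 2016
acct=X37: ✓ → 1179
acct=X51: ✓ → 1130
acct=X26: ✓ → 1728
acct=X39: ✓ → 193
txns_sum = 1022 + 1993 + 2600 + 3812 + 3346 + 2016 + 1179 + 1130 + 1728 + 193 = 19019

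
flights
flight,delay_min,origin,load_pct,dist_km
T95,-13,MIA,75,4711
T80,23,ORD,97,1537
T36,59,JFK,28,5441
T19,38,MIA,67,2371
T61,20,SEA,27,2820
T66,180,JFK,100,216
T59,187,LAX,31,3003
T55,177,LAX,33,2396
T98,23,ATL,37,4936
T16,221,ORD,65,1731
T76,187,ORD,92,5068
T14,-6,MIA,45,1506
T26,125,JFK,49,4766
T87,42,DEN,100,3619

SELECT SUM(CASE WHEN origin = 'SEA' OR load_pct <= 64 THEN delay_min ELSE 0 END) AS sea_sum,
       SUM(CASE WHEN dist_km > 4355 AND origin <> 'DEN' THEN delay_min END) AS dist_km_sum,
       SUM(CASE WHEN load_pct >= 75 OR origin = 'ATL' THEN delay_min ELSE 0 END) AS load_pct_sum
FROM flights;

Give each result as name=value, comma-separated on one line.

sea_sum=585, dist_km_sum=381, load_pct_sum=442

[sea_sum: origin = 'SEA' OR load_pct <= 64]
flight=T95: ✗
flight=T80: ✗
flight=T36: ✓ → 59
flight=T19: ✗
flight=T61: ✓ → 20
flight=T66: ✗
flight=T59: ✓ → 187
flight=T55: ✓ → 177
flight=T98: ✓ → 23
flight=T16: ✗
flight=T76: ✗
flight=T14: ✓ → -6
flight=T26: ✓ → 125
flight=T87: ✗
sea_sum = 59 + 20 + 187 + 177 + 23 + -6 + 125 = 585
—
[dist_km_sum: dist_km > 4355 AND origin <> 'DEN']
flight=T95: ✓ → -13
flight=T80: ✗
flight=T36: ✓ → 59
flight=T19: ✗
flight=T61: ✗
flight=T66: ✗
flight=T59: ✗
flight=T55: ✗
flight=T98: ✓ → 23
flight=T16: ✗
flight=T76: ✓ → 187
flight=T14: ✗
flight=T26: ✓ → 125
flight=T87: ✗
dist_km_sum = -13 + 59 + 23 + 187 + 125 = 381
—
[load_pct_sum: load_pct >= 75 OR origin = 'ATL']
flight=T95: ✓ → -13
flight=T80: ✓ → 23
flight=T36: ✗
flight=T19: ✗
flight=T61: ✗
flight=T66: ✓ → 180
flight=T59: ✗
flight=T55: ✗
flight=T98: ✓ → 23
flight=T16: ✗
flight=T76: ✓ → 187
flight=T14: ✗
flight=T26: ✗
flight=T87: ✓ → 42
load_pct_sum = -13 + 23 + 180 + 23 + 187 + 42 = 442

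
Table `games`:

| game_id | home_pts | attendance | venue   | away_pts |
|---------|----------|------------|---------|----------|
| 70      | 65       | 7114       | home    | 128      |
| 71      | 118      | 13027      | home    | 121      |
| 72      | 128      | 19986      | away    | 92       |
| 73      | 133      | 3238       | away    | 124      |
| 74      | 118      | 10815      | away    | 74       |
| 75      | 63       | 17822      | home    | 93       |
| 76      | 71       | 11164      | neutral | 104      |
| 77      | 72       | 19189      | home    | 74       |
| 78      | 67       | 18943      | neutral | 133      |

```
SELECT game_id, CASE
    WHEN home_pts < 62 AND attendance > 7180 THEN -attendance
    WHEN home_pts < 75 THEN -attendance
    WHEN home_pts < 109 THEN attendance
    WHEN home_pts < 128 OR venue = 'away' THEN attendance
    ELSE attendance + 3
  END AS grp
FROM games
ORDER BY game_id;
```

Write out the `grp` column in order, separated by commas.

game_id=70: home_pts < 75 → -7114
game_id=71: home_pts < 128 OR venue = 'away' → 13027
game_id=72: home_pts < 128 OR venue = 'away' → 19986
game_id=73: home_pts < 128 OR venue = 'away' → 3238
game_id=74: home_pts < 128 OR venue = 'away' → 10815
game_id=75: home_pts < 75 → -17822
game_id=76: home_pts < 75 → -11164
game_id=77: home_pts < 75 → -19189
game_id=78: home_pts < 75 → -18943

-7114, 13027, 19986, 3238, 10815, -17822, -11164, -19189, -18943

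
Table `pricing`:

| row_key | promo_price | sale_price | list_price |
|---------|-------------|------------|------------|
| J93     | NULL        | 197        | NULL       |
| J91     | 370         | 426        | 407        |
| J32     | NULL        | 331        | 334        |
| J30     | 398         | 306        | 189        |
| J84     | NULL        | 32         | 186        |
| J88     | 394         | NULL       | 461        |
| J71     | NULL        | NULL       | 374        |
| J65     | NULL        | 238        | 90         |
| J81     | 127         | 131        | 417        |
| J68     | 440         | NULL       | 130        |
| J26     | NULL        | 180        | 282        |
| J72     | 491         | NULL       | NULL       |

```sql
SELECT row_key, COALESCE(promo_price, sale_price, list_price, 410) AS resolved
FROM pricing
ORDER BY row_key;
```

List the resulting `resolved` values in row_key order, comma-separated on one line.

row_key=J26: promo_price=NULL, sale_price=180 → 180
row_key=J30: promo_price=398 → 398
row_key=J32: promo_price=NULL, sale_price=331 → 331
row_key=J65: promo_price=NULL, sale_price=238 → 238
row_key=J68: promo_price=440 → 440
row_key=J71: promo_price=NULL, sale_price=NULL, list_price=374 → 374
row_key=J72: promo_price=491 → 491
row_key=J81: promo_price=127 → 127
row_key=J84: promo_price=NULL, sale_price=32 → 32
row_key=J88: promo_price=394 → 394
row_key=J91: promo_price=370 → 370
row_key=J93: promo_price=NULL, sale_price=197 → 197

180, 398, 331, 238, 440, 374, 491, 127, 32, 394, 370, 197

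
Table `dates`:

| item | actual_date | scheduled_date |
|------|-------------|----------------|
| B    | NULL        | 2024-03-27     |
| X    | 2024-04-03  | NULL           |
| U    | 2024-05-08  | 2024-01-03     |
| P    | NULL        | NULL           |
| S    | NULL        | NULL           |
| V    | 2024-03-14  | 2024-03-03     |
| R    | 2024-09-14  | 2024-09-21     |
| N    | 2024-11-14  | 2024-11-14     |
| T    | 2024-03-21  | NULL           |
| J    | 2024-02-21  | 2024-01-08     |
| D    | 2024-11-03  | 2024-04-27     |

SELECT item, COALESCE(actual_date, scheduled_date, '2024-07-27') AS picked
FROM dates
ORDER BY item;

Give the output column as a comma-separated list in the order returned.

2024-03-27, 2024-11-03, 2024-02-21, 2024-11-14, 2024-07-27, 2024-09-14, 2024-07-27, 2024-03-21, 2024-05-08, 2024-03-14, 2024-04-03

item=B: actual_date=NULL, scheduled_date=2024-03-27 → 2024-03-27
item=D: actual_date=2024-11-03 → 2024-11-03
item=J: actual_date=2024-02-21 → 2024-02-21
item=N: actual_date=2024-11-14 → 2024-11-14
item=P: actual_date=NULL, scheduled_date=NULL, → literal 2024-07-27 → 2024-07-27
item=R: actual_date=2024-09-14 → 2024-09-14
item=S: actual_date=NULL, scheduled_date=NULL, → literal 2024-07-27 → 2024-07-27
item=T: actual_date=2024-03-21 → 2024-03-21
item=U: actual_date=2024-05-08 → 2024-05-08
item=V: actual_date=2024-03-14 → 2024-03-14
item=X: actual_date=2024-04-03 → 2024-04-03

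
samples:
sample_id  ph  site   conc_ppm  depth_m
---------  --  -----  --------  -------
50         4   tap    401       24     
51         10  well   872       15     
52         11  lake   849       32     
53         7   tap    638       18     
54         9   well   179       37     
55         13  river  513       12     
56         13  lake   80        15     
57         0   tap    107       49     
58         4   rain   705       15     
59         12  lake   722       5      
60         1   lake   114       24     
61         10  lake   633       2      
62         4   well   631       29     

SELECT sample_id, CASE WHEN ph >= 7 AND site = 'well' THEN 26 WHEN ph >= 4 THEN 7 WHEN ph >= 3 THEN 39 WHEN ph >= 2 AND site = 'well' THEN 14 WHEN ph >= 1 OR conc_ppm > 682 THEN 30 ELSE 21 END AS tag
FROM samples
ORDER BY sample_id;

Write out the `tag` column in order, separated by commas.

7, 26, 7, 7, 26, 7, 7, 21, 7, 7, 30, 7, 7

sample_id=50: ph >= 4 → 7
sample_id=51: ph >= 7 AND site = 'well' → 26
sample_id=52: ph >= 4 → 7
sample_id=53: ph >= 4 → 7
sample_id=54: ph >= 7 AND site = 'well' → 26
sample_id=55: ph >= 4 → 7
sample_id=56: ph >= 4 → 7
sample_id=57: ELSE → 21
sample_id=58: ph >= 4 → 7
sample_id=59: ph >= 4 → 7
sample_id=60: ph >= 1 OR conc_ppm > 682 → 30
sample_id=61: ph >= 4 → 7
sample_id=62: ph >= 4 → 7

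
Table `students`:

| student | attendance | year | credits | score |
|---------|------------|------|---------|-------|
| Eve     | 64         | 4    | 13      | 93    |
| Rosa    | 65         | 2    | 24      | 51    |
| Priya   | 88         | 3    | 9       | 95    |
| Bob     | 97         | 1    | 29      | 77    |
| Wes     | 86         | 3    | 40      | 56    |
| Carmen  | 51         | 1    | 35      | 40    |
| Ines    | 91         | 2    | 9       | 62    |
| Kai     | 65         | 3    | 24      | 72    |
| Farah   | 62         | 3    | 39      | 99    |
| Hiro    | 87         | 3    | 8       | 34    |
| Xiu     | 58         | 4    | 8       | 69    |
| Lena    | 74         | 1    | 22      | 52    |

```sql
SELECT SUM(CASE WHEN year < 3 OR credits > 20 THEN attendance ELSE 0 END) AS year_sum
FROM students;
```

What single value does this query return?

591

student=Eve: ✗
student=Rosa: ✓ → 65
student=Priya: ✗
student=Bob: ✓ → 97
student=Wes: ✓ → 86
student=Carmen: ✓ → 51
student=Ines: ✓ → 91
student=Kai: ✓ → 65
student=Farah: ✓ → 62
student=Hiro: ✗
student=Xiu: ✗
student=Lena: ✓ → 74
year_sum = 65 + 97 + 86 + 51 + 91 + 65 + 62 + 74 = 591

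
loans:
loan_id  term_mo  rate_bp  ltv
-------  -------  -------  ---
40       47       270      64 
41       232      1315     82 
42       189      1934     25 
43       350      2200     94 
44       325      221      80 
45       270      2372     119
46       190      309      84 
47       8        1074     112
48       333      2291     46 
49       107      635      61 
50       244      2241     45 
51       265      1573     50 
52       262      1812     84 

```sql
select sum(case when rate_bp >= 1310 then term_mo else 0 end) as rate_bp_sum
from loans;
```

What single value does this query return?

loan_id=40: ✗
loan_id=41: ✓ → 232
loan_id=42: ✓ → 189
loan_id=43: ✓ → 350
loan_id=44: ✗
loan_id=45: ✓ → 270
loan_id=46: ✗
loan_id=47: ✗
loan_id=48: ✓ → 333
loan_id=49: ✗
loan_id=50: ✓ → 244
loan_id=51: ✓ → 265
loan_id=52: ✓ → 262
rate_bp_sum = 232 + 189 + 350 + 270 + 333 + 244 + 265 + 262 = 2145

2145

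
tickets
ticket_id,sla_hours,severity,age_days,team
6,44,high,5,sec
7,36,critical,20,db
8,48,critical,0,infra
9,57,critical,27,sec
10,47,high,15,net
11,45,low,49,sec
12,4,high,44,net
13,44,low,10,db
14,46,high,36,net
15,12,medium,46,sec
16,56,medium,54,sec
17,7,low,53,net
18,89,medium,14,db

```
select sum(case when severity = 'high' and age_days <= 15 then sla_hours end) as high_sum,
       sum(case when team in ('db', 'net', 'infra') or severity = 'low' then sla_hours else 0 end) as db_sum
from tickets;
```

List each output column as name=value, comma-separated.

high_sum=91, db_sum=366

[high_sum: severity = 'high' and age_days <= 15]
ticket_id=6: ✓ → 44
ticket_id=7: ✗
ticket_id=8: ✗
ticket_id=9: ✗
ticket_id=10: ✓ → 47
ticket_id=11: ✗
ticket_id=12: ✗
ticket_id=13: ✗
ticket_id=14: ✗
ticket_id=15: ✗
ticket_id=16: ✗
ticket_id=17: ✗
ticket_id=18: ✗
high_sum = 44 + 47 = 91
—
[db_sum: team in ('db', 'net', 'infra') or severity = 'low']
ticket_id=6: ✗
ticket_id=7: ✓ → 36
ticket_id=8: ✓ → 48
ticket_id=9: ✗
ticket_id=10: ✓ → 47
ticket_id=11: ✓ → 45
ticket_id=12: ✓ → 4
ticket_id=13: ✓ → 44
ticket_id=14: ✓ → 46
ticket_id=15: ✗
ticket_id=16: ✗
ticket_id=17: ✓ → 7
ticket_id=18: ✓ → 89
db_sum = 36 + 48 + 47 + 45 + 4 + 44 + 46 + 7 + 89 = 366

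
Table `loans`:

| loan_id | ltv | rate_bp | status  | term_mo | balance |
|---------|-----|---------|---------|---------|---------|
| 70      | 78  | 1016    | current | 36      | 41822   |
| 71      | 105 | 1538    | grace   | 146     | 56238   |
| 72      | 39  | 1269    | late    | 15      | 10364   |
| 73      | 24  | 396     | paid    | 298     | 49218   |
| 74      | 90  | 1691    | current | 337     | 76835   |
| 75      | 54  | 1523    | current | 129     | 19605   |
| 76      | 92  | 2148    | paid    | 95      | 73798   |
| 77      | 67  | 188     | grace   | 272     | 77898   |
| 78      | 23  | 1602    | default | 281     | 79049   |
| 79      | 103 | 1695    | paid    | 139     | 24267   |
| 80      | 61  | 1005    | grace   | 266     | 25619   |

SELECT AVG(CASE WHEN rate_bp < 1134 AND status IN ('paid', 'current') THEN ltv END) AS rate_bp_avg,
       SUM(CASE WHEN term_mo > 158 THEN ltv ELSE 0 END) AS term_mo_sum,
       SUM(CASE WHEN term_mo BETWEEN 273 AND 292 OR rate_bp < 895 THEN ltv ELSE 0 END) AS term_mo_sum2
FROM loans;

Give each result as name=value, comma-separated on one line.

rate_bp_avg=51, term_mo_sum=265, term_mo_sum2=114

[rate_bp_avg: rate_bp < 1134 AND status IN ('paid', 'current')]
loan_id=70: ✓ → 78
loan_id=71: ✗
loan_id=72: ✗
loan_id=73: ✓ → 24
loan_id=74: ✗
loan_id=75: ✗
loan_id=76: ✗
loan_id=77: ✗
loan_id=78: ✗
loan_id=79: ✗
loan_id=80: ✗
rate_bp_avg = (78 + 24) / 2 = 51
—
[term_mo_sum: term_mo > 158]
loan_id=70: ✗
loan_id=71: ✗
loan_id=72: ✗
loan_id=73: ✓ → 24
loan_id=74: ✓ → 90
loan_id=75: ✗
loan_id=76: ✗
loan_id=77: ✓ → 67
loan_id=78: ✓ → 23
loan_id=79: ✗
loan_id=80: ✓ → 61
term_mo_sum = 24 + 90 + 67 + 23 + 61 = 265
—
[term_mo_sum2: term_mo BETWEEN 273 AND 292 OR rate_bp < 895]
loan_id=70: ✗
loan_id=71: ✗
loan_id=72: ✗
loan_id=73: ✓ → 24
loan_id=74: ✗
loan_id=75: ✗
loan_id=76: ✗
loan_id=77: ✓ → 67
loan_id=78: ✓ → 23
loan_id=79: ✗
loan_id=80: ✗
term_mo_sum2 = 24 + 67 + 23 = 114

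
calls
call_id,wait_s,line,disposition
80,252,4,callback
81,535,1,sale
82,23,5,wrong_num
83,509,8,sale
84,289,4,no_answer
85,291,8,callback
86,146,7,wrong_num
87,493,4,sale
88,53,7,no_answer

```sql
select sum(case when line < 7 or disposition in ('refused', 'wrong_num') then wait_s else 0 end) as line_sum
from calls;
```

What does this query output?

call_id=80: ✓ → 252
call_id=81: ✓ → 535
call_id=82: ✓ → 23
call_id=83: ✗
call_id=84: ✓ → 289
call_id=85: ✗
call_id=86: ✓ → 146
call_id=87: ✓ → 493
call_id=88: ✗
line_sum = 252 + 535 + 23 + 289 + 146 + 493 = 1738

1738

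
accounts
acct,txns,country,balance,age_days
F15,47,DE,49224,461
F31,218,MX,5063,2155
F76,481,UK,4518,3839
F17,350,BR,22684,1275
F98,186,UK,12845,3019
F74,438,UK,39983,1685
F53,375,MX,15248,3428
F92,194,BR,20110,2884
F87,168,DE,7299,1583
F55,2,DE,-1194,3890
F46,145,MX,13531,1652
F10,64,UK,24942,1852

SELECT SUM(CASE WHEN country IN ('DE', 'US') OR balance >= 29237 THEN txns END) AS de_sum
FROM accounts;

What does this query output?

655

acct=F15: ✓ → 47
acct=F31: ✗
acct=F76: ✗
acct=F17: ✗
acct=F98: ✗
acct=F74: ✓ → 438
acct=F53: ✗
acct=F92: ✗
acct=F87: ✓ → 168
acct=F55: ✓ → 2
acct=F46: ✗
acct=F10: ✗
de_sum = 47 + 438 + 168 + 2 = 655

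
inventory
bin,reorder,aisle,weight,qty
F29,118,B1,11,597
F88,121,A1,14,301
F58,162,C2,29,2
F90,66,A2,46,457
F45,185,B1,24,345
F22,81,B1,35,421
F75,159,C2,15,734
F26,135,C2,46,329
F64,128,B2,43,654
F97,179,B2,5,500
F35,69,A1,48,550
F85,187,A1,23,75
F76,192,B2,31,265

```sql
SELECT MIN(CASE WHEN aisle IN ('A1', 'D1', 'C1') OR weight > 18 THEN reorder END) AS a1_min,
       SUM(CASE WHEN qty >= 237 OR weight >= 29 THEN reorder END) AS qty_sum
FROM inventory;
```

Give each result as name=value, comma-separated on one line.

[a1_min: aisle IN ('A1', 'D1', 'C1') OR weight > 18]
bin=F29: ✗
bin=F88: ✓ → 121
bin=F58: ✓ → 162
bin=F90: ✓ → 66
bin=F45: ✓ → 185
bin=F22: ✓ → 81
bin=F75: ✗
bin=F26: ✓ → 135
bin=F64: ✓ → 128
bin=F97: ✗
bin=F35: ✓ → 69
bin=F85: ✓ → 187
bin=F76: ✓ → 192
a1_min = MIN(121, 162, 66, 185, 81, 135, 128, 69, 187, 192) = 66
—
[qty_sum: qty >= 237 OR weight >= 29]
bin=F29: ✓ → 118
bin=F88: ✓ → 121
bin=F58: ✓ → 162
bin=F90: ✓ → 66
bin=F45: ✓ → 185
bin=F22: ✓ → 81
bin=F75: ✓ → 159
bin=F26: ✓ → 135
bin=F64: ✓ → 128
bin=F97: ✓ → 179
bin=F35: ✓ → 69
bin=F85: ✗
bin=F76: ✓ → 192
qty_sum = 118 + 121 + 162 + 66 + 185 + 81 + 159 + 135 + 128 + 179 + 69 + 192 = 1595

a1_min=66, qty_sum=1595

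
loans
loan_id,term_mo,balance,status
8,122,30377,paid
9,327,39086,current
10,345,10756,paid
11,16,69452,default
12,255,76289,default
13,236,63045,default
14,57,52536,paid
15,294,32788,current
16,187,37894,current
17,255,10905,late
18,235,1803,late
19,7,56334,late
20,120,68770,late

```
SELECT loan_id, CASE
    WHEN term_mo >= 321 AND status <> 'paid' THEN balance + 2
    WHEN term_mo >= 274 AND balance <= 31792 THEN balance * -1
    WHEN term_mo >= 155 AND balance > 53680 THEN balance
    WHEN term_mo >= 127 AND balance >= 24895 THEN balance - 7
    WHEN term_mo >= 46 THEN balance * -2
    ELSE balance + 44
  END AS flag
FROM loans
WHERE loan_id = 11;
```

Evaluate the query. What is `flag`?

69496

loan_id = 11: term_mo=16, balance=69452, status=default.
term_mo >= 321 AND status <> 'paid' → false
term_mo >= 274 AND balance <= 31792 → false
term_mo >= 155 AND balance > 53680 → false
term_mo >= 127 AND balance >= 24895 → false
term_mo >= 46 → false
No prior WHEN matched → ELSE → 69496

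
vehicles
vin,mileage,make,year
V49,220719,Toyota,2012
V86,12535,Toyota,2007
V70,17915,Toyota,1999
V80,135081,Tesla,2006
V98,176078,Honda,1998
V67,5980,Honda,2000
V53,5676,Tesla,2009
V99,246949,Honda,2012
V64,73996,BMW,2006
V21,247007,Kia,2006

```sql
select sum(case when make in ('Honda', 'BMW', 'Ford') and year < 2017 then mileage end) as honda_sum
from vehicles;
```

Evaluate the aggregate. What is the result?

vin=V49: ✗
vin=V86: ✗
vin=V70: ✗
vin=V80: ✗
vin=V98: ✓ → 176078
vin=V67: ✓ → 5980
vin=V53: ✗
vin=V99: ✓ → 246949
vin=V64: ✓ → 73996
vin=V21: ✗
honda_sum = 176078 + 5980 + 246949 + 73996 = 503003

503003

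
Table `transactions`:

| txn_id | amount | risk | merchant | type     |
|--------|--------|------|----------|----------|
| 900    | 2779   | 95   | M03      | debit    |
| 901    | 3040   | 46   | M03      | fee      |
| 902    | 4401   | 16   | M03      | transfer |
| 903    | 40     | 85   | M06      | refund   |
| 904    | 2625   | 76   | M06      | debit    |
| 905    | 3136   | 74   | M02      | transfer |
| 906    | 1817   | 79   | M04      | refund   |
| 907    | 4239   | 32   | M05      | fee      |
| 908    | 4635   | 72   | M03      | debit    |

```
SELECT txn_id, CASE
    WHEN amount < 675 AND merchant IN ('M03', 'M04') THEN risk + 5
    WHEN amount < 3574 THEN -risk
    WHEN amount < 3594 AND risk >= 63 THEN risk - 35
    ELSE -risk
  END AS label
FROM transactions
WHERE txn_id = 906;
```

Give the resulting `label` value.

-79

txn_id = 906: amount=1817, risk=79, merchant=M04, type=refund.
amount < 675 AND merchant IN ('M03', 'M04') → false
amount < 3574 → true → -79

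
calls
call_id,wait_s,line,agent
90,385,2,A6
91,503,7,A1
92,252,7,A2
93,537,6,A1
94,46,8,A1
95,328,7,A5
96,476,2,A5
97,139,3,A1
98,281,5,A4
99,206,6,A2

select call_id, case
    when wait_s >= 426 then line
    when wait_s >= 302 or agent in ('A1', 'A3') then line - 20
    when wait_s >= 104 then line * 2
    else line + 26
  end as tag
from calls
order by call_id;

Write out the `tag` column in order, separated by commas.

call_id=90: wait_s >= 302 or agent in ('A1', 'A3') → -18
call_id=91: wait_s >= 426 → 7
call_id=92: wait_s >= 104 → 14
call_id=93: wait_s >= 426 → 6
call_id=94: wait_s >= 302 or agent in ('A1', 'A3') → -12
call_id=95: wait_s >= 302 or agent in ('A1', 'A3') → -13
call_id=96: wait_s >= 426 → 2
call_id=97: wait_s >= 302 or agent in ('A1', 'A3') → -17
call_id=98: wait_s >= 104 → 10
call_id=99: wait_s >= 104 → 12

-18, 7, 14, 6, -12, -13, 2, -17, 10, 12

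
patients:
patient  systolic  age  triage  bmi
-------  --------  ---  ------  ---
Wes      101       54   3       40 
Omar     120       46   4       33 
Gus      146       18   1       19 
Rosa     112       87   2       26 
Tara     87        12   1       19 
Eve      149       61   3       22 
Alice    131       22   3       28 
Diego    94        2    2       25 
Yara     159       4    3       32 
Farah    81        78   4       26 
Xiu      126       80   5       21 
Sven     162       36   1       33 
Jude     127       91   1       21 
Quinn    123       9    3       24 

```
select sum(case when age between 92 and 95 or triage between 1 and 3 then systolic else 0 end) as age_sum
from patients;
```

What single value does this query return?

1391

patient=Wes: ✓ → 101
patient=Omar: ✗
patient=Gus: ✓ → 146
patient=Rosa: ✓ → 112
patient=Tara: ✓ → 87
patient=Eve: ✓ → 149
patient=Alice: ✓ → 131
patient=Diego: ✓ → 94
patient=Yara: ✓ → 159
patient=Farah: ✗
patient=Xiu: ✗
patient=Sven: ✓ → 162
patient=Jude: ✓ → 127
patient=Quinn: ✓ → 123
age_sum = 101 + 146 + 112 + 87 + 149 + 131 + 94 + 159 + 162 + 127 + 123 = 1391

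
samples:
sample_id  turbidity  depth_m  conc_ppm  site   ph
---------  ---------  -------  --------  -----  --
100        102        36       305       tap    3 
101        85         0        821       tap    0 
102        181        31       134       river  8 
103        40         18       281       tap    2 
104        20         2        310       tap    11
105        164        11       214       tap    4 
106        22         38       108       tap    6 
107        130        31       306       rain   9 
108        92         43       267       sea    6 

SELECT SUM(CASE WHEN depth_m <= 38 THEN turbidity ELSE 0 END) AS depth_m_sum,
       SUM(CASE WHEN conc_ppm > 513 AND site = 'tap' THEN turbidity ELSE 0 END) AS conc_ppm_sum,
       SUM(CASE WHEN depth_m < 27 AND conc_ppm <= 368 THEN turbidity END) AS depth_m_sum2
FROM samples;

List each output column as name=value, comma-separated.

depth_m_sum=744, conc_ppm_sum=85, depth_m_sum2=224

[depth_m_sum: depth_m <= 38]
sample_id=100: ✓ → 102
sample_id=101: ✓ → 85
sample_id=102: ✓ → 181
sample_id=103: ✓ → 40
sample_id=104: ✓ → 20
sample_id=105: ✓ → 164
sample_id=106: ✓ → 22
sample_id=107: ✓ → 130
sample_id=108: ✗
depth_m_sum = 102 + 85 + 181 + 40 + 20 + 164 + 22 + 130 = 744
—
[conc_ppm_sum: conc_ppm > 513 AND site = 'tap']
sample_id=100: ✗
sample_id=101: ✓ → 85
sample_id=102: ✗
sample_id=103: ✗
sample_id=104: ✗
sample_id=105: ✗
sample_id=106: ✗
sample_id=107: ✗
sample_id=108: ✗
conc_ppm_sum = 85
—
[depth_m_sum2: depth_m < 27 AND conc_ppm <= 368]
sample_id=100: ✗
sample_id=101: ✗
sample_id=102: ✗
sample_id=103: ✓ → 40
sample_id=104: ✓ → 20
sample_id=105: ✓ → 164
sample_id=106: ✗
sample_id=107: ✗
sample_id=108: ✗
depth_m_sum2 = 40 + 20 + 164 = 224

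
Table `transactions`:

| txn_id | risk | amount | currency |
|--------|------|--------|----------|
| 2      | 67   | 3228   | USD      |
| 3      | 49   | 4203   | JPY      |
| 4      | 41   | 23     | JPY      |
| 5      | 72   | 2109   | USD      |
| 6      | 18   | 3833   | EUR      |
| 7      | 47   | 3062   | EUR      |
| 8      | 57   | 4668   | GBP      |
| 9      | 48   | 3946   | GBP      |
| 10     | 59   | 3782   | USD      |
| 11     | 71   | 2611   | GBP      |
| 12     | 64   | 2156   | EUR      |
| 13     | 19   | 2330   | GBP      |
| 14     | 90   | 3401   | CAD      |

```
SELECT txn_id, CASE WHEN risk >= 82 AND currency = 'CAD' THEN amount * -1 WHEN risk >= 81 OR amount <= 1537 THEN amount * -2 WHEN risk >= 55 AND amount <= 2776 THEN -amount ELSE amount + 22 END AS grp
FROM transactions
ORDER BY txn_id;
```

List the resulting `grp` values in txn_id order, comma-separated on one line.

3250, 4225, -46, -2109, 3855, 3084, 4690, 3968, 3804, -2611, -2156, 2352, -3401

txn_id=2: ELSE → 3250
txn_id=3: ELSE → 4225
txn_id=4: risk >= 81 OR amount <= 1537 → -46
txn_id=5: risk >= 55 AND amount <= 2776 → -2109
txn_id=6: ELSE → 3855
txn_id=7: ELSE → 3084
txn_id=8: ELSE → 4690
txn_id=9: ELSE → 3968
txn_id=10: ELSE → 3804
txn_id=11: risk >= 55 AND amount <= 2776 → -2611
txn_id=12: risk >= 55 AND amount <= 2776 → -2156
txn_id=13: ELSE → 2352
txn_id=14: risk >= 82 AND currency = 'CAD' → -3401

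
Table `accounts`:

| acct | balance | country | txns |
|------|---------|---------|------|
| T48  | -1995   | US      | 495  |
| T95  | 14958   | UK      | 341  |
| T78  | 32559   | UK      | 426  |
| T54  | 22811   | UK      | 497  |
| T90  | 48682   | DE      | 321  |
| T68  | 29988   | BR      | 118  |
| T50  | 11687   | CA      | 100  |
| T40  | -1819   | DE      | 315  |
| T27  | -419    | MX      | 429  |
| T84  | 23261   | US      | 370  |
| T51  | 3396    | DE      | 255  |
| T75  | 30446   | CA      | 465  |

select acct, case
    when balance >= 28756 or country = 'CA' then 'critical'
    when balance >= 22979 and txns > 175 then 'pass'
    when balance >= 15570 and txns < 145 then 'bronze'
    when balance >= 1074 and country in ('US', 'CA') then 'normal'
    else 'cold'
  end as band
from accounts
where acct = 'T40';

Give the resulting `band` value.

cold

acct = T40: balance=-1819, country=DE, txns=315.
balance >= 28756 or country = 'CA' → false
balance >= 22979 and txns > 175 → false
balance >= 15570 and txns < 145 → false
balance >= 1074 and country in ('US', 'CA') → false
No prior WHEN matched → ELSE → cold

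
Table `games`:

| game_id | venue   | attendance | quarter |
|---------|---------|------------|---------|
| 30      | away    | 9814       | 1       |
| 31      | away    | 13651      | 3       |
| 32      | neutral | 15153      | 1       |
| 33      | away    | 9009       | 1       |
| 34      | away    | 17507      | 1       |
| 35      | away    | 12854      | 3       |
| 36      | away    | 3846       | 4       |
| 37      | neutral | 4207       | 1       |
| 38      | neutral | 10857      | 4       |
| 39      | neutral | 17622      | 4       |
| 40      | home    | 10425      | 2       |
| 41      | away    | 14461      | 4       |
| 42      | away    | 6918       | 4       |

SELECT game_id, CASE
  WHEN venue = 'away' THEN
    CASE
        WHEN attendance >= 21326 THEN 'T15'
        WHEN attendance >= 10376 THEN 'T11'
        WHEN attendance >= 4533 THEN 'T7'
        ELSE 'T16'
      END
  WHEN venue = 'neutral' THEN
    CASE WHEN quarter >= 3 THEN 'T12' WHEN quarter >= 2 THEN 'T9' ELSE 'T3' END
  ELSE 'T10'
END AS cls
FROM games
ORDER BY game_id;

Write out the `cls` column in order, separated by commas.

T7, T11, T3, T7, T11, T11, T16, T3, T12, T12, T10, T11, T7

game_id=30: venue='away' → inner[attendance >= 4533] → T7
game_id=31: venue='away' → inner[attendance >= 10376] → T11
game_id=32: venue='neutral' → inner[ELSE] → T3
game_id=33: venue='away' → inner[attendance >= 4533] → T7
game_id=34: venue='away' → inner[attendance >= 10376] → T11
game_id=35: venue='away' → inner[attendance >= 10376] → T11
game_id=36: venue='away' → inner[ELSE] → T16
game_id=37: venue='neutral' → inner[ELSE] → T3
game_id=38: venue='neutral' → inner[quarter >= 3] → T12
game_id=39: venue='neutral' → inner[quarter >= 3] → T12
game_id=40: venue='home' → outer ELSE → T10
game_id=41: venue='away' → inner[attendance >= 10376] → T11
game_id=42: venue='away' → inner[attendance >= 4533] → T7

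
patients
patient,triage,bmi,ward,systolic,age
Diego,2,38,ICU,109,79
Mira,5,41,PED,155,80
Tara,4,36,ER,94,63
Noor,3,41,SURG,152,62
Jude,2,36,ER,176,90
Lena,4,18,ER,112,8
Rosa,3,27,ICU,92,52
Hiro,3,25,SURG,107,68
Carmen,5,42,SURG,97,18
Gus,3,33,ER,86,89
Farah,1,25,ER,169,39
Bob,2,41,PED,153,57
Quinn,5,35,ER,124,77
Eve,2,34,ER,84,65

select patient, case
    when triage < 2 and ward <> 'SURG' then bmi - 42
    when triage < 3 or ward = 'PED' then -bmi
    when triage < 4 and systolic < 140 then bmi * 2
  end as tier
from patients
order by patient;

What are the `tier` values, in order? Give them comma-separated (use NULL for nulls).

patient=Bob: triage < 3 or ward = 'PED' → -41
patient=Carmen: (no match → NULL) → NULL
patient=Diego: triage < 3 or ward = 'PED' → -38
patient=Eve: triage < 3 or ward = 'PED' → -34
patient=Farah: triage < 2 and ward <> 'SURG' → -17
patient=Gus: triage < 4 and systolic < 140 → 66
patient=Hiro: triage < 4 and systolic < 140 → 50
patient=Jude: triage < 3 or ward = 'PED' → -36
patient=Lena: (no match → NULL) → NULL
patient=Mira: triage < 3 or ward = 'PED' → -41
patient=Noor: (no match → NULL) → NULL
patient=Quinn: (no match → NULL) → NULL
patient=Rosa: triage < 4 and systolic < 140 → 54
patient=Tara: (no match → NULL) → NULL

-41, NULL, -38, -34, -17, 66, 50, -36, NULL, -41, NULL, NULL, 54, NULL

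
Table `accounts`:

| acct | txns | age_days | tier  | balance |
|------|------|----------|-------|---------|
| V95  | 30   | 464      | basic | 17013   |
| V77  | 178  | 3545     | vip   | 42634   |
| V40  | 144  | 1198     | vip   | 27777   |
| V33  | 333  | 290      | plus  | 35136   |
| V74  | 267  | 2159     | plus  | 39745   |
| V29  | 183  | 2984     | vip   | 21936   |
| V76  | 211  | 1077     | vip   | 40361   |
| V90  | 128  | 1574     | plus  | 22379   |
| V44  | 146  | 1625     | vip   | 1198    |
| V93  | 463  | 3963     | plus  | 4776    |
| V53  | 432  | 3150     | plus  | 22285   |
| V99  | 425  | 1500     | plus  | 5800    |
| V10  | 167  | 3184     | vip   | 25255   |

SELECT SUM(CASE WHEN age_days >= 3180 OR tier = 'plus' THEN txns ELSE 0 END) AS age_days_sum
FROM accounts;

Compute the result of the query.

acct=V95: ✗
acct=V77: ✓ → 178
acct=V40: ✗
acct=V33: ✓ → 333
acct=V74: ✓ → 267
acct=V29: ✗
acct=V76: ✗
acct=V90: ✓ → 128
acct=V44: ✗
acct=V93: ✓ → 463
acct=V53: ✓ → 432
acct=V99: ✓ → 425
acct=V10: ✓ → 167
age_days_sum = 178 + 333 + 267 + 128 + 463 + 432 + 425 + 167 = 2393

2393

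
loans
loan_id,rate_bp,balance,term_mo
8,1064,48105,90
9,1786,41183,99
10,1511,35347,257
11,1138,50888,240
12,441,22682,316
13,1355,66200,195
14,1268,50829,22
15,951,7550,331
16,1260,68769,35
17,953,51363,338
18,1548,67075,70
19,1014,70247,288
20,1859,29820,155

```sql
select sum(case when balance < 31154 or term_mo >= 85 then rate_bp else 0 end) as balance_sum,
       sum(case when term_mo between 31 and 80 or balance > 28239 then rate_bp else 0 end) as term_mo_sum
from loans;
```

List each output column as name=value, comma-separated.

[balance_sum: balance < 31154 or term_mo >= 85]
loan_id=8: ✓ → 1064
loan_id=9: ✓ → 1786
loan_id=10: ✓ → 1511
loan_id=11: ✓ → 1138
loan_id=12: ✓ → 441
loan_id=13: ✓ → 1355
loan_id=14: ✗
loan_id=15: ✓ → 951
loan_id=16: ✗
loan_id=17: ✓ → 953
loan_id=18: ✗
loan_id=19: ✓ → 1014
loan_id=20: ✓ → 1859
balance_sum = 1064 + 1786 + 1511 + 1138 + 441 + 1355 + 951 + 953 + 1014 + 1859 = 12072
—
[term_mo_sum: term_mo between 31 and 80 or balance > 28239]
loan_id=8: ✓ → 1064
loan_id=9: ✓ → 1786
loan_id=10: ✓ → 1511
loan_id=11: ✓ → 1138
loan_id=12: ✗
loan_id=13: ✓ → 1355
loan_id=14: ✓ → 1268
loan_id=15: ✗
loan_id=16: ✓ → 1260
loan_id=17: ✓ → 953
loan_id=18: ✓ → 1548
loan_id=19: ✓ → 1014
loan_id=20: ✓ → 1859
term_mo_sum = 1064 + 1786 + 1511 + 1138 + 1355 + 1268 + 1260 + 953 + 1548 + 1014 + 1859 = 14756

balance_sum=12072, term_mo_sum=14756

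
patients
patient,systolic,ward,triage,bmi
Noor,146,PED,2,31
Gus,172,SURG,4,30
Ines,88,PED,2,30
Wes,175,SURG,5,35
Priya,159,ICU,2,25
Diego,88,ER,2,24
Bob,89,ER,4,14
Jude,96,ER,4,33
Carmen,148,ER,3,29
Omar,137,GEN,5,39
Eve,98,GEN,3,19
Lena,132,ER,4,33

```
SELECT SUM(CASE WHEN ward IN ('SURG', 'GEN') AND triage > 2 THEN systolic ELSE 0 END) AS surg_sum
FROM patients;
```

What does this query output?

patient=Noor: ✗
patient=Gus: ✓ → 172
patient=Ines: ✗
patient=Wes: ✓ → 175
patient=Priya: ✗
patient=Diego: ✗
patient=Bob: ✗
patient=Jude: ✗
patient=Carmen: ✗
patient=Omar: ✓ → 137
patient=Eve: ✓ → 98
patient=Lena: ✗
surg_sum = 172 + 175 + 137 + 98 = 582

582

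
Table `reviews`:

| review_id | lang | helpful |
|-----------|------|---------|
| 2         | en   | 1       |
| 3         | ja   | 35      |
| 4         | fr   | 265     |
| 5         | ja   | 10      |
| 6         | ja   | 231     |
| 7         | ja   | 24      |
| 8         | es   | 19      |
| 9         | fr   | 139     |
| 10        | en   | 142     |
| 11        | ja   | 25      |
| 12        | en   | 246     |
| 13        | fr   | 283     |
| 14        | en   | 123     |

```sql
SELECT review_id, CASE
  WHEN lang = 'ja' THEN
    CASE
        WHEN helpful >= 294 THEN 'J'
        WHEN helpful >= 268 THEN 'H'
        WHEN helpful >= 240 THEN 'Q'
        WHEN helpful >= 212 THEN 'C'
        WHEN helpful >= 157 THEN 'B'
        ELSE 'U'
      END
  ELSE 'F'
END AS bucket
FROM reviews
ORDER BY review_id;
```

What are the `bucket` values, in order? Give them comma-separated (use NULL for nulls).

F, U, F, U, C, U, F, F, F, U, F, F, F

review_id=2: lang='en' → outer ELSE → F
review_id=3: lang='ja' → inner[ELSE] → U
review_id=4: lang='fr' → outer ELSE → F
review_id=5: lang='ja' → inner[ELSE] → U
review_id=6: lang='ja' → inner[helpful >= 212] → C
review_id=7: lang='ja' → inner[ELSE] → U
review_id=8: lang='es' → outer ELSE → F
review_id=9: lang='fr' → outer ELSE → F
review_id=10: lang='en' → outer ELSE → F
review_id=11: lang='ja' → inner[ELSE] → U
review_id=12: lang='en' → outer ELSE → F
review_id=13: lang='fr' → outer ELSE → F
review_id=14: lang='en' → outer ELSE → F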